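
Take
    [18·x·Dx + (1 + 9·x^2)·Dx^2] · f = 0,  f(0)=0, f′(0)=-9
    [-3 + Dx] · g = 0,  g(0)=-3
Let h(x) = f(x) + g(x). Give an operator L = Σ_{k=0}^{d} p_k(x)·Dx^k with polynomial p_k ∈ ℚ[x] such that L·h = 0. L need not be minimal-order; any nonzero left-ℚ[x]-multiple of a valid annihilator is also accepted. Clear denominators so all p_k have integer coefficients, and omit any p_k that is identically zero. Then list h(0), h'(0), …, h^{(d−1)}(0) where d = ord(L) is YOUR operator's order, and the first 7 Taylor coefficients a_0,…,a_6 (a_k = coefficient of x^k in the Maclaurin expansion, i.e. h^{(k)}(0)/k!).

L = (18 - 108·x - 162·x^2)·Dx + (-9 + 27·x + 27·x^2 - 81·x^3)·Dx^2 + (1 + 3·x + 9·x^2 + 27·x^3)·Dx^3  (order 3).
h: a_k = -3, -18, -27/2, 27/2, -81/8, -1215/8, -243/80, …
ICs: h(0) = -3, h′(0) = -18, h′′(0) = -27.

f: a_k = 0, -9, 0, 27, 0, -729/5, 0, …
g: a_k = -3, -9, -27/2, -27/2, -81/8, -243/40, -243/80, …
Weyl lclm of L_f,L_g ⇒ L₀ (ord ≤ 3).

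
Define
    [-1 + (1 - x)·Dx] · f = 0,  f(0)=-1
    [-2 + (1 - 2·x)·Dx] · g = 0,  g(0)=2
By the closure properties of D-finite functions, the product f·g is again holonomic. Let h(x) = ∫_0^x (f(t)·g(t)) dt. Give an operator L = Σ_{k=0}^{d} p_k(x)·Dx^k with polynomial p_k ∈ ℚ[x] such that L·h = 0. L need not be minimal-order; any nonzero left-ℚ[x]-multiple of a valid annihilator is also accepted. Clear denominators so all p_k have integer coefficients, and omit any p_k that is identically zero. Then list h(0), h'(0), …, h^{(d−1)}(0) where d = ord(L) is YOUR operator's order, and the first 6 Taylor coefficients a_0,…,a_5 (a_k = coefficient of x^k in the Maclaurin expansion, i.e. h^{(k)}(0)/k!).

f: a_k = -1, -1, -1, -1, -1, -1, …
g: a_k = 2, 4, 8, 16, 32, 64, …
f·g: L₀ = L_f ⊗_s L_g, ord ≤ 1·1.
Integrate: L := L₀·Dx.
L = (-3 + 4·x)·Dx + (1 - 3·x + 2·x^2)·Dx^2  (order 2).
h: a_k = 0, -2, -3, -14/3, -15/2, -62/5, …
ICs: h(0) = 0, h′(0) = -2.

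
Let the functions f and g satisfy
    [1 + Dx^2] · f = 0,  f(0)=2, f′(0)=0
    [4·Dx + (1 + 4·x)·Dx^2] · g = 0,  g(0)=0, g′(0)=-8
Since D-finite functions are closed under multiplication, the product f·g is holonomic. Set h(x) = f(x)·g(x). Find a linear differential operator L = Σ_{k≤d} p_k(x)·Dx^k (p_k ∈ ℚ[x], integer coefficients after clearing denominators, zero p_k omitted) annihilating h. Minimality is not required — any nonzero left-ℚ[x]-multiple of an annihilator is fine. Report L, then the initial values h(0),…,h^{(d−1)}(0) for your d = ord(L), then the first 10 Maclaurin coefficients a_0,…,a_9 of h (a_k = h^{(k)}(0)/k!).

f: a_k = 2, 0, -1, 0, 1/12, 0, -1/360, 0, 1/20160, 0, …
g: a_k = 0, -8, 16, -128/3, 128, -2048/5, 4096/3, -32768/7, 16384, -524288/9, …
Product ⇒ symmetric product L₀, ord ≤ 4.
L = (-147 - 144·x - 224·x^2 + 256·x^3 + 256·x^4) + (-56 - 160·x + 384·x^2 + 512·x^3)·Dx + (-150 - 160·x - 192·x^2 + 512·x^3 + 512·x^4)·Dx^2 + (-56 - 160·x + 384·x^2 + 512·x^3)·Dx^3 + (-3 - 16·x + 32·x^2 + 256·x^3 + 256·x^4)·Dx^4  (order 4).
h: a_k = 0, -16, 32, -232/3, 240, -3886/5, 2604, -940403/105, 1413598/45, -169134311/1512, …
ICs: h(0) = 0, h′(0) = -16, h′′(0) = 64, h′′′(0) = -464.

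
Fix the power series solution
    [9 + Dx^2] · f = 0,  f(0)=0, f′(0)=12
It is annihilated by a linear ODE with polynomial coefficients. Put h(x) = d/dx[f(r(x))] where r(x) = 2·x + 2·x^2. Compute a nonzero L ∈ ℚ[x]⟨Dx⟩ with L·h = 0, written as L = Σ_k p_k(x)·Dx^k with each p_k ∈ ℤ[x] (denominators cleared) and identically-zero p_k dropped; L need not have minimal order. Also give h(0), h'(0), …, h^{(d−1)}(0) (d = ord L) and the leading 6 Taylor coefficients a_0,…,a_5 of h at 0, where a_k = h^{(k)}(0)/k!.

L = (48 + 288·x + 864·x^2 + 1152·x^3 + 576·x^4) + (-6 - 12·x)·Dx + (1 + 4·x + 4·x^2)·Dx^2  (order 2).
h: a_k = 24, 48, -432, -1728, -864, 6912, …
ICs: h(0) = 24, h′(0) = 48.

f: a_k = 0, 12, 0, -18, 0, 81/10, …
Change of var in L_f (x↦r) gives L₀.
Differentiate: ansatz ord ≤ ord L₀ ⇒ L.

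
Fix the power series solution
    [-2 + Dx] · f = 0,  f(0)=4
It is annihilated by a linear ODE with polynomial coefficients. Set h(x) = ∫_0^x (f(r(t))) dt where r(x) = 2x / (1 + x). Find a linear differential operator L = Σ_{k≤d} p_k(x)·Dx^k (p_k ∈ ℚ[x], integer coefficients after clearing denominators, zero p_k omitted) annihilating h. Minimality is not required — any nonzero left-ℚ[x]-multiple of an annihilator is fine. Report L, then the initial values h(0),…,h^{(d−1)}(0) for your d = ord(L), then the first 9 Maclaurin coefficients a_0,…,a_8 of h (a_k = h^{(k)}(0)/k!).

f: a_k = 4, 8, 8, 16/3, 8/3, 16/15, 16/45, 32/315, 8/315, …
Substitute x→r, Dx→(1/r')Dx; clear ⇒ L₀.
h=∫₀ˣh₀: take L = L₀·Dx.
L = -4·Dx + (1 + 2·x + x^2)·Dx^2  (order 2).
h: a_k = 0, 4, 8, 16/3, -4/3, -16/15, 56/45, -176/315, -34/315, …
ICs: h(0) = 0, h′(0) = 4.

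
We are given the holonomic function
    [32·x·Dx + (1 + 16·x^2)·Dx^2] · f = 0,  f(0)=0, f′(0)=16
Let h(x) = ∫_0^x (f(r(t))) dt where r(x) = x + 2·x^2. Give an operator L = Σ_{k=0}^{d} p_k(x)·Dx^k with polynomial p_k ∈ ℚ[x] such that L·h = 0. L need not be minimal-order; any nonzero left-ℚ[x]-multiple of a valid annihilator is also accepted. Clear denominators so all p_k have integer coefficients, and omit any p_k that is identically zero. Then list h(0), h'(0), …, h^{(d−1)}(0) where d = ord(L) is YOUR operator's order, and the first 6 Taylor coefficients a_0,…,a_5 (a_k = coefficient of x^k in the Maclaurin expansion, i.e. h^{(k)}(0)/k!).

f: a_k = 0, 16, 0, -256/3, 0, 4096/5, …
f∘r: x↦r, Dx↦Dx/r' in L_f ⇒ L₀.
h=∫h₀ ⇒ L = L₀·Dx.
L = (-4 + 32·x + 256·x^2 + 768·x^3 + 768·x^4)·Dx^2 + (1 + 4·x + 16·x^2 + 128·x^3 + 320·x^4 + 256·x^5)·Dx^3  (order 3).
h: a_k = 0, 0, 8, 32/3, -64/3, -512/5, …
ICs: h(0) = 0, h′(0) = 0, h′′(0) = 16.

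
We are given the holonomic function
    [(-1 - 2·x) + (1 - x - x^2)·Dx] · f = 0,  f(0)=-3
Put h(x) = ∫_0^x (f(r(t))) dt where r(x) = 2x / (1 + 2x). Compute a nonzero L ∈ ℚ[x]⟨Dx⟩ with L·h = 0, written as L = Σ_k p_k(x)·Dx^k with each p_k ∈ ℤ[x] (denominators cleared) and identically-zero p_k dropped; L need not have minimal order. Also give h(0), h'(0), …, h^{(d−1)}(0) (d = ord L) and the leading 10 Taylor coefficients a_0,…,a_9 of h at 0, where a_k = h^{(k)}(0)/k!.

f: a_k = -3, -3, -6, -9, -15, -24, -39, -63, -102, -165, …
Change of var in L_f (x↦r) gives L₀.
Integrate: L := L₀·Dx.
L = (2 + 12·x)·Dx + (-1 - 4·x + 8·x^3)·Dx^2  (order 2).
h: a_k = 0, -3, -3, -4, 0, -48/5, 16, -384/7, 144, -1280/3, …
ICs: h(0) = 0, h′(0) = -3.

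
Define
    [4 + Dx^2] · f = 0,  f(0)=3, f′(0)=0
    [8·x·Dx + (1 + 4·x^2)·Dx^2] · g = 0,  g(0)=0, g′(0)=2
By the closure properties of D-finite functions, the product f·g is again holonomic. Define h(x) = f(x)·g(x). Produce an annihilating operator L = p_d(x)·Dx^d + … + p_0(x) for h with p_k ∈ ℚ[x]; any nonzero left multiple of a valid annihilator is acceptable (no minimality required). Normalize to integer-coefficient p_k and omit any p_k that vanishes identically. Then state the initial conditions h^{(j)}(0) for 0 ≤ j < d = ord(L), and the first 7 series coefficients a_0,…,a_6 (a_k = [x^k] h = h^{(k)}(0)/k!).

L = (80 + 832·x^2 + 1408·x^4 + 2048·x^6 + 2048·x^8) + (96·x + 640·x^3 + 1536·x^5 + 2048·x^7)·Dx + (24 + 256·x^2 + 576·x^4 + 1024·x^6 + 1024·x^8)·Dx^2 + (24·x + 160·x^3 + 384·x^5 + 512·x^7)·Dx^3 + (1 + 12·x^2 + 56·x^4 + 128·x^6 + 128·x^8)·Dx^4  (order 4).
h: a_k = 0, 6, 0, -20, 0, 196/5, 0, …
ICs: h(0) = 0, h′(0) = 6, h′′(0) = 0, h′′′(0) = -120.

f: a_k = 3, 0, -6, 0, 2, 0, -4/15, …
g: a_k = 0, 2, 0, -8/3, 0, 32/5, 0, …
f·g: L₀ = L_f ⊗_s L_g, ord ≤ 2·2.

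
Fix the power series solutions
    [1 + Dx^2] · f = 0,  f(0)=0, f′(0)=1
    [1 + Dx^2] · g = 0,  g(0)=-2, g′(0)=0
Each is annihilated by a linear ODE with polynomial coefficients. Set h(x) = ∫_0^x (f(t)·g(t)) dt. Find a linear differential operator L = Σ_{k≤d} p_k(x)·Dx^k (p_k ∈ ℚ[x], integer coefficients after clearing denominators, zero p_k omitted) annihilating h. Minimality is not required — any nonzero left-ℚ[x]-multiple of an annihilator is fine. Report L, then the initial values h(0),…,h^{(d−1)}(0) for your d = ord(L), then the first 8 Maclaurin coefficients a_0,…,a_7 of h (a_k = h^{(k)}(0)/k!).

L = 4·Dx^2 + Dx^4  (order 4).
h: a_k = 0, 0, -1, 0, 1/3, 0, -2/45, 0, …
ICs: h(0) = 0, h′(0) = 0, h′′(0) = -2, h′′′(0) = 0.

f: a_k = 0, 1, 0, -1/6, 0, 1/120, 0, -1/5040, …
g: a_k = -2, 0, 1, 0, -1/12, 0, 1/360, 0, …
Sym-product of L_f,L_g gives L₀ (≤ ord 4).
h=∫₀ˣh₀: take L = L₀·Dx.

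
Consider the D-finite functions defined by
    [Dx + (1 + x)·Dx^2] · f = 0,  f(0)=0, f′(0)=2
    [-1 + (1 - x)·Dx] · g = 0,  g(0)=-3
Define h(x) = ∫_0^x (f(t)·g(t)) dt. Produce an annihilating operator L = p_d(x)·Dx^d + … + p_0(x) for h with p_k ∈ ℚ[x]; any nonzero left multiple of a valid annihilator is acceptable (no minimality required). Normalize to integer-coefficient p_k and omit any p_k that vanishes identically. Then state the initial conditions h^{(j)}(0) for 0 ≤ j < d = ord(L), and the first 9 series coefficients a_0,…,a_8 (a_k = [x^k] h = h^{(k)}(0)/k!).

f: a_k = 0, 2, -1, 2/3, -1/2, 2/5, -1/3, 2/7, -1/4, …
g: a_k = -3, -3, -3, -3, -3, -3, -3, -3, -3, …
Sym-product of L_f,L_g gives L₀ (≤ ord 2).
h=∫h₀ ⇒ L = L₀·Dx.
L = Dx + (1 + 3·x)·Dx^2 + (-1 + x^2)·Dx^3  (order 3).
h: a_k = 0, 0, -3, -1, -5/4, -7/10, -47/60, -37/70, -319/560, …
ICs: h(0) = 0, h′(0) = 0, h′′(0) = -6.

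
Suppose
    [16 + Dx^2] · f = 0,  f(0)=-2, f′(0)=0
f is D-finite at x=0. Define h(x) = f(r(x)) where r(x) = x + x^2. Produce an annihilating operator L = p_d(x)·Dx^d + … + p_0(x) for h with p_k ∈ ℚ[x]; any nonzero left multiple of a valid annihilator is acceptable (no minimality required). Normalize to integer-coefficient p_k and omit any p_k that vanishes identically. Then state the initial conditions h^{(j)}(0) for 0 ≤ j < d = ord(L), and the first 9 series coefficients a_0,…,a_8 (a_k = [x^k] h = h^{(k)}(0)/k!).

L = (16 + 96·x + 192·x^2 + 128·x^3) - 2·Dx + (1 + 2·x)·Dx^2  (order 2).
h: a_k = -2, 0, 16, 32, -16/3, -256/3, -5248/45, -256/15, 46016/315, …
ICs: h(0) = -2, h′(0) = 0.

f: a_k = -2, 0, 16, 0, -64/3, 0, 512/45, 0, -1024/315, …
L₀ from L_f via x↦r, Dx↦r'^{-1}Dx.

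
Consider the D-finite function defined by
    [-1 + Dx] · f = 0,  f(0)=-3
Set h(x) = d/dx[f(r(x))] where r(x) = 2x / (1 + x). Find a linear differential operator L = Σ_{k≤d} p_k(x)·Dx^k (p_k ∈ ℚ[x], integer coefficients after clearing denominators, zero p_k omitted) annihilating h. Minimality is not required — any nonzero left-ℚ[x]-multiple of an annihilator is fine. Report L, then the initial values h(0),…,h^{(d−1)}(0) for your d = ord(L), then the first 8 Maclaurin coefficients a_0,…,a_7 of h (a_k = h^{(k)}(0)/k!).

L = -2·x + (-1 - 2·x - x^2)·Dx  (order 1).
h: a_k = -6, 0, 6, -8, 6, -8/5, -10/3, 256/35, …
ICs: h(0) = -6.

f: a_k = -3, -3, -3/2, -1/2, -1/8, -1/40, -1/240, -1/1680, …
f∘r: x↦r, Dx↦Dx/r' in L_f ⇒ L₀.
h₀' ⇒ L via d/dx closure of L₀.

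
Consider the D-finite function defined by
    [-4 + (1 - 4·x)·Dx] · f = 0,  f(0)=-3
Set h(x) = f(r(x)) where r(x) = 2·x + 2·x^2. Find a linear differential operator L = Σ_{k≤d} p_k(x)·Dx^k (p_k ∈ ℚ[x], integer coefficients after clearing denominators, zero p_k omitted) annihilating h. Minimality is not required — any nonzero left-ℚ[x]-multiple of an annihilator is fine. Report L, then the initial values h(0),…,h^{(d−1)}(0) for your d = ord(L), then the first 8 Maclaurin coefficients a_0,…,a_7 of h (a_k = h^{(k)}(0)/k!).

f: a_k = -3, -12, -48, -192, -768, -3072, -12288, -49152, …
f∘r: x↦r, Dx↦Dx/r' in L_f ⇒ L₀.
L = (8 + 16·x) + (-1 + 8·x + 8·x^2)·Dx  (order 1).
h: a_k = -3, -24, -216, -1920, -17088, -152064, -1353216, -12042240, …
ICs: h(0) = -3.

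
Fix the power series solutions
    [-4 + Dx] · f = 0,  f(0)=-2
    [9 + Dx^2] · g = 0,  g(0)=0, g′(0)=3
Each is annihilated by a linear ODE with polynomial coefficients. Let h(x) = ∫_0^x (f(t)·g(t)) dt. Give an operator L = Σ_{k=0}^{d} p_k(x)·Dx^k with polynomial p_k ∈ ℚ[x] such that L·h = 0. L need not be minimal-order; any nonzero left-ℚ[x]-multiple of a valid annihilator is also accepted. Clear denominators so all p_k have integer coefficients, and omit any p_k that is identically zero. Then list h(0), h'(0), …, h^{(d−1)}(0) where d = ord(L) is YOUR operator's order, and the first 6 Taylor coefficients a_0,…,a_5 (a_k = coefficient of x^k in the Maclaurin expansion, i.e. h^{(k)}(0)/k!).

f: a_k = -2, -8, -16, -64/3, -64/3, -256/15, …
g: a_k = 0, 3, 0, -9/2, 0, 81/40, …
f·g: L₀ = L_f ⊗_s L_g, ord ≤ 1·2.
h=∫h₀ ⇒ L = L₀·Dx.
L = 25·Dx - 8·Dx^2 + Dx^3  (order 3).
h: a_k = 0, 0, -3, -8, -39/4, -28/5, …
ICs: h(0) = 0, h′(0) = 0, h′′(0) = -6.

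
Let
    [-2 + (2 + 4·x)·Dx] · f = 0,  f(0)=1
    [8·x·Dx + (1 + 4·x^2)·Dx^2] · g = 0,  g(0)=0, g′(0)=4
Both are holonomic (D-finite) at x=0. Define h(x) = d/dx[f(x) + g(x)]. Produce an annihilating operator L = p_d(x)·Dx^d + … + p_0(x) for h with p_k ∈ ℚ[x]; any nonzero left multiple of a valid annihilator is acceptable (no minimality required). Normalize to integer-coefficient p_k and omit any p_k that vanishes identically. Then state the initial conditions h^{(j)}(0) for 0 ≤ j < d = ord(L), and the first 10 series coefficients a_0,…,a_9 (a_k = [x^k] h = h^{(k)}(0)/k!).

f: a_k = 1, 1, -1/2, 1/2, -5/8, 7/8, -21/16, 33/16, -429/128, 715/128, …
g: a_k = 0, 4, 0, -16/3, 0, 64/5, 0, -256/7, 0, 1024/9, …
Sum ⇒ L₀ = lclm(L_f,L_g) in ℚ(x)⟨Dx⟩.
h=h₀': d/dx-closure on L₀ ⇒ L.
L = (-8 - 40·x + 96·x^2 + 96·x^3) + (-11 - 32·x + 40·x^2 + 384·x^3 + 336·x^4)·Dx + (-1 + 6·x + 24·x^2 + 48·x^3 + 112·x^4 + 96·x^5)·Dx^2  (order 2).
h: a_k = 5, -1, -29/2, -5/2, 547/8, -63/8, -3865/16, -429/16, 137507/128, -12155/128, …
ICs: h(0) = 5, h′(0) = -1.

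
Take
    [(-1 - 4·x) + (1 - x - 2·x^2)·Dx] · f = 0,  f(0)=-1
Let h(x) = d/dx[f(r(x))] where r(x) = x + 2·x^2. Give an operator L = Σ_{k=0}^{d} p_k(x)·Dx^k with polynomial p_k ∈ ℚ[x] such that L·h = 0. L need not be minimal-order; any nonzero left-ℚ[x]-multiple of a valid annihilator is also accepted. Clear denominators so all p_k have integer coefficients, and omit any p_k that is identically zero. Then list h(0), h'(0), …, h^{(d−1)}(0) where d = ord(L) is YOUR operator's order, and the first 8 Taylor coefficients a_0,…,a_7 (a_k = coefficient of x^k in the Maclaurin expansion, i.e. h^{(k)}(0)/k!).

f: a_k = -1, -1, -3, -5, -11, -21, -43, -85, …
h₀=f(r): pull back L_f along r ⇒ L₀.
h₀' ⇒ L via d/dx closure of L₀.
L = (10 + 72·x + 240·x^2 + 544·x^3 + 1344·x^4 + 1920·x^5 + 1280·x^6) + (-1 - 7·x - 12·x^2 + 32·x^3 + 200·x^4 + 384·x^5 + 448·x^6 + 256·x^7)·Dx  (order 1).
h: a_k = -1, -10, -51, -212, -845, -3342, -12551, -46376, …
ICs: h(0) = -1.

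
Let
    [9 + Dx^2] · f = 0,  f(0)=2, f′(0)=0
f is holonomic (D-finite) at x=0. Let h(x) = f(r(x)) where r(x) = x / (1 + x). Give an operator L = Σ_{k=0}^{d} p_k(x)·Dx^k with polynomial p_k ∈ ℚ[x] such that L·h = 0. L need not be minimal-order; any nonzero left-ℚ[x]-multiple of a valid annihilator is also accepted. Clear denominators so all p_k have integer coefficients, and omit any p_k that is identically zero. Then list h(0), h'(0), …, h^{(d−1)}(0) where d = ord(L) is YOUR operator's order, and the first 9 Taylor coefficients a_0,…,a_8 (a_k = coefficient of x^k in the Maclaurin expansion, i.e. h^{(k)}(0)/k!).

L = 9 + (2 + 6·x + 6·x^2 + 2·x^3)·Dx + (1 + 4·x + 6·x^2 + 4·x^3 + x^4)·Dx^2  (order 2).
h: a_k = 2, 0, -9, 18, -81/4, 9, 819/40, -1377/20, 293553/2240, …
ICs: h(0) = 2, h′(0) = 0.

f: a_k = 2, 0, -9, 0, 27/4, 0, -81/40, 0, 729/2240, …
Change of var in L_f (x↦r) gives L₀.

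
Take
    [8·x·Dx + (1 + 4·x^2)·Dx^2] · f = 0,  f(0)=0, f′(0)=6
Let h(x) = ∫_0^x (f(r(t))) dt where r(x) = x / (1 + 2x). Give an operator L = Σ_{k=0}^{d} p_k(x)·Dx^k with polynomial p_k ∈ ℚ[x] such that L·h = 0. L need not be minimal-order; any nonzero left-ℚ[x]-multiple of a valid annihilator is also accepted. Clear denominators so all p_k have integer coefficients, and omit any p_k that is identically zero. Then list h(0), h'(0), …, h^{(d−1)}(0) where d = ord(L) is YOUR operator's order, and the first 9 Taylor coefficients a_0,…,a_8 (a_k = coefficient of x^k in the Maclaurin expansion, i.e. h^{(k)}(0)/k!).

f: a_k = 0, 6, 0, -8, 0, 96/5, 0, -384/7, 0, …
f∘r: x↦r, Dx↦Dx/r' in L_f ⇒ L₀.
Integrate: L := L₀·Dx.
L = (4 + 16·x)·Dx^2 + (1 + 4·x + 8·x^2)·Dx^3  (order 3).
h: a_k = 0, 0, 3, -4, 4, 0, -64/5, 256/7, -384/7, …
ICs: h(0) = 0, h′(0) = 0, h′′(0) = 6.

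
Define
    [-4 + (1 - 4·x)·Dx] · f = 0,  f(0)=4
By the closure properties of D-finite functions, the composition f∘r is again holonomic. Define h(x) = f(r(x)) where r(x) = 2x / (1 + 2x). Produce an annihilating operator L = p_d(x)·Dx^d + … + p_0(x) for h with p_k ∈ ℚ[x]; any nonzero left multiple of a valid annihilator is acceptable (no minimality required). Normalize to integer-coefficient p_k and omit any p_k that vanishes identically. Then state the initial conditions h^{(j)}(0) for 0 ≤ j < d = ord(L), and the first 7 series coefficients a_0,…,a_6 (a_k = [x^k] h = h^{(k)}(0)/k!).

L = 8 + (-1 + 4·x + 12·x^2)·Dx  (order 1).
h: a_k = 4, 32, 192, 1152, 6912, 41472, 248832, …
ICs: h(0) = 4.

f: a_k = 4, 16, 64, 256, 1024, 4096, 16384, …
h₀=f(r): pull back L_f along r ⇒ L₀.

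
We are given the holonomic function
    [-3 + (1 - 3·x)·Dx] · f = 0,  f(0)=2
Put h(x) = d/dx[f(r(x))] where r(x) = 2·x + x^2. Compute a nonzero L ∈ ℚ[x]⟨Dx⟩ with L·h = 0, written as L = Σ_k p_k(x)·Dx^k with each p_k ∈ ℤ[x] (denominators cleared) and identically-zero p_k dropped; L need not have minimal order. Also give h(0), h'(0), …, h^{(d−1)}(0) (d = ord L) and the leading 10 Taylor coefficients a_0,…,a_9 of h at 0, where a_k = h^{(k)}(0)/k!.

f: a_k = 2, 6, 18, 54, 162, 486, 1458, 4374, 13122, 39366, …
f∘r: x↦r, Dx↦Dx/r' in L_f ⇒ L₀.
Derive L from L₀ (diff closure).
L = (13 + 18·x + 9·x^2) + (-1 + 5·x + 9·x^2 + 3·x^3)·Dx  (order 1).
h: a_k = 12, 156, 1512, 13032, 105300, 816804, 6159888, 45506448, 330928092, 2376836460, …
ICs: h(0) = 12.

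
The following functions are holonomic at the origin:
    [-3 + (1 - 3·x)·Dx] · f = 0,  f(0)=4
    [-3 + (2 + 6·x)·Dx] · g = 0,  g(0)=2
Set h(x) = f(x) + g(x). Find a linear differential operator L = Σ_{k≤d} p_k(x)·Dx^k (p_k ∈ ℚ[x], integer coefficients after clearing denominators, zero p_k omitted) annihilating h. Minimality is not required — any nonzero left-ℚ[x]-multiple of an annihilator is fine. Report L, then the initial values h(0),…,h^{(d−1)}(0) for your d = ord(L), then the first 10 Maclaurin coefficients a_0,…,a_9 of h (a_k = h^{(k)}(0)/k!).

f: a_k = 4, 12, 36, 108, 324, 972, 2916, 8748, 26244, 78732, …
g: a_k = 2, 3, -9/4, 27/8, -405/64, 1701/128, -15309/512, 72171/1024, -2814669/16384, 14073345/32768, …
Sum ⇒ L₀ = lclm(L_f,L_g) in ℚ(x)⟨Dx⟩.
L = (-45 - 81·x) + (27 + 126·x + 243·x^2)·Dx + (-2 - 18·x + 18·x^2 + 162·x^3)·Dx^2  (order 2).
h: a_k = 6, 15, 135/4, 891/8, 20331/64, 126117/128, 1477683/512, 9030123/1024, 427167027/16384, 2593963521/32768, …
ICs: h(0) = 6, h′(0) = 15.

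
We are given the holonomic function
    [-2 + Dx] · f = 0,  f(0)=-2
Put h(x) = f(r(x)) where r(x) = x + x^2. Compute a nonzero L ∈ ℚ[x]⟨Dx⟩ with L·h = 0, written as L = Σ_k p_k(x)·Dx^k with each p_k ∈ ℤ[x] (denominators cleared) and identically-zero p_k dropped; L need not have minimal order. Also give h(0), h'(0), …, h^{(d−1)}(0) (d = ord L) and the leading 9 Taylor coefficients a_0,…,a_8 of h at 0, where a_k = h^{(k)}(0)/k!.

f: a_k = -2, -4, -4, -8/3, -4/3, -8/15, -8/45, -16/315, -4/315, …
f∘r: x↦r, Dx↦Dx/r' in L_f ⇒ L₀.
L = (-2 - 4·x) + Dx  (order 1).
h: a_k = -2, -4, -8, -32/3, -40/3, -208/15, -608/45, -3712/315, -3056/315, …
ICs: h(0) = -2.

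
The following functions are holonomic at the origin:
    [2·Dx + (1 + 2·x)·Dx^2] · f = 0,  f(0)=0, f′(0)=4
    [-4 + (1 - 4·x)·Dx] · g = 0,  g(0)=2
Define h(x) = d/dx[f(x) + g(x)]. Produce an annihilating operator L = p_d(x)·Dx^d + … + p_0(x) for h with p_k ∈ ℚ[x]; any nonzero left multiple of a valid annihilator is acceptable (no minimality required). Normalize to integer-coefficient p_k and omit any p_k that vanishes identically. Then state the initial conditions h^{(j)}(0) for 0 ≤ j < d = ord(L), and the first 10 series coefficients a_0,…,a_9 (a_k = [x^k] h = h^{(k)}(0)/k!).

f: a_k = 0, 4, -4, 16/3, -8, 64/5, -64/3, 256/7, -64, 1024/9, …
g: a_k = 2, 8, 32, 128, 512, 2048, 8192, 32768, 131072, 524288, …
Sum ⇒ L₀ = lclm(L_f,L_g) in ℚ(x)⟨Dx⟩.
h₀' ⇒ L via d/dx closure of L₀.
L = (-128 - 64·x) + (-44 - 224·x - 128·x^2)·Dx + (5 - 6·x - 48·x^2 - 32·x^3)·Dx^2  (order 2).
h: a_k = 12, 56, 400, 2016, 10304, 49024, 229632, 1048064, 4719616, 20969472, …
ICs: h(0) = 12, h′(0) = 56.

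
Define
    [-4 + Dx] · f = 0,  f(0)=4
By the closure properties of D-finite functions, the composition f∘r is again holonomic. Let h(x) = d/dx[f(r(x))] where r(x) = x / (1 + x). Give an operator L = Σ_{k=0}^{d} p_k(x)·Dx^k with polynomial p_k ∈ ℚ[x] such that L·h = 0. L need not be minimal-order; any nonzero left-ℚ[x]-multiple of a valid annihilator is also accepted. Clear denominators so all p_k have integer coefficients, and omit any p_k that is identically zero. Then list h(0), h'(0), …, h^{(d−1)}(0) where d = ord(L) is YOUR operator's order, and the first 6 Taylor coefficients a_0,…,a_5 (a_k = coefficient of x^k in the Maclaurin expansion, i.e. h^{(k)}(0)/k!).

f: a_k = 4, 16, 32, 128/3, 128/3, 512/15, …
Change of var in L_f (x↦r) gives L₀.
h=h₀': d/dx-closure on L₀ ⇒ L.
L = (2 - 2·x) + (-1 - 2·x - x^2)·Dx  (order 1).
h: a_k = 16, 32, -16, -64/3, 112/3, -352/15, …
ICs: h(0) = 16.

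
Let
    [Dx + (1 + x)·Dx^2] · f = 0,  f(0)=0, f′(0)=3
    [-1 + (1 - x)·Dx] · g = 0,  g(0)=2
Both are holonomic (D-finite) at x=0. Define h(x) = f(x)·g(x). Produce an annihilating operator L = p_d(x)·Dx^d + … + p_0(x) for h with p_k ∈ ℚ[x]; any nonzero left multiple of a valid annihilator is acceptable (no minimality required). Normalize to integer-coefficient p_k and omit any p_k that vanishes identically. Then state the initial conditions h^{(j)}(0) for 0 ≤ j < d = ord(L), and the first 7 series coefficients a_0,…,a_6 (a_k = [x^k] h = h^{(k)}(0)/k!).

f: a_k = 0, 3, -3/2, 1, -3/4, 3/5, -1/2, …
g: a_k = 2, 2, 2, 2, 2, 2, 2, …
Sym-product of L_f,L_g gives L₀ (≤ ord 2).
L = 1 + (1 + 3·x)·Dx + (-1 + x^2)·Dx^2  (order 2).
h: a_k = 0, 6, 3, 5, 7/2, 47/10, 37/10, …
ICs: h(0) = 0, h′(0) = 6.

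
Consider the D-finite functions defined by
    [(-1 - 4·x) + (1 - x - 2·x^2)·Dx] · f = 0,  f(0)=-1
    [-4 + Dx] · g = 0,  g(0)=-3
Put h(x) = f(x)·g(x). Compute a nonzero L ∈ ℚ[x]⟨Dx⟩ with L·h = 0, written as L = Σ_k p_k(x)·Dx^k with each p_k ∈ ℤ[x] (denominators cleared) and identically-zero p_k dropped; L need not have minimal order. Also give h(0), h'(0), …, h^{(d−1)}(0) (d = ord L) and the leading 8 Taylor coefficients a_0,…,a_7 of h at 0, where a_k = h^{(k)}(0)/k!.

L = (5 - 8·x^2) + (-1 + x + 2·x^2)·Dx  (order 1).
h: a_k = 3, 15, 45, 107, 229, 2343/5, 2831/3, 39703/21, …
ICs: h(0) = 3.

f: a_k = -1, -1, -3, -5, -11, -21, -43, -85, …
g: a_k = -3, -12, -24, -32, -32, -128/5, -256/15, -1024/105, …
L₀ := L_f ⊗_s L_g (sym. prod.), ord ≤ 1.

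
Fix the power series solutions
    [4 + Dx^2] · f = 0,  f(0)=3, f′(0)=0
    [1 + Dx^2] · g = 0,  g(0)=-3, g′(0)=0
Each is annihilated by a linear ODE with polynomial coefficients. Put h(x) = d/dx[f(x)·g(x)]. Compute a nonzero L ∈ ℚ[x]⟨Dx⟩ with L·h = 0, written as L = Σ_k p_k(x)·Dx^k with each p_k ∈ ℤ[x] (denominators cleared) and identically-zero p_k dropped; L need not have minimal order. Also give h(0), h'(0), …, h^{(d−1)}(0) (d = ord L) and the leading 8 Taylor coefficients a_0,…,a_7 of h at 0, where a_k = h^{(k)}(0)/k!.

L = 9 + 10·Dx^2 + Dx^4  (order 4).
h: a_k = 0, 45, 0, -123/2, 0, 219/8, 0, -3281/560, …
ICs: h(0) = 0, h′(0) = 45, h′′(0) = 0, h′′′(0) = -369.

f: a_k = 3, 0, -6, 0, 2, 0, -4/15, 0, …
g: a_k = -3, 0, 3/2, 0, -1/8, 0, 1/240, 0, …
Sym-product of L_f,L_g gives L₀ (≤ ord 4).
h₀' ⇒ L via d/dx closure of L₀.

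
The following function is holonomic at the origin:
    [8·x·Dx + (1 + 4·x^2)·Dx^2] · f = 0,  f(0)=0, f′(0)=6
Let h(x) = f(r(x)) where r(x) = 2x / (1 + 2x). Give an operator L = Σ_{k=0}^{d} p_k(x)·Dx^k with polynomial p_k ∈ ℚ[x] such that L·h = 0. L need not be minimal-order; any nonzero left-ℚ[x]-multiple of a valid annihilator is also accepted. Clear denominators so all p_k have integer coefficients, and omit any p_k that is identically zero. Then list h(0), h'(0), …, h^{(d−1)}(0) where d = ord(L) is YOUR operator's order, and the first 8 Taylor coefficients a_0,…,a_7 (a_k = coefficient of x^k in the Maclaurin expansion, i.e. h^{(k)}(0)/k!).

L = (4 + 40·x)·Dx + (1 + 4·x + 20·x^2)·Dx^2  (order 2).
h: a_k = 0, 12, -24, -16, 288, -3648/5, -1408, 106752/7, …
ICs: h(0) = 0, h′(0) = 12.

f: a_k = 0, 6, 0, -8, 0, 96/5, 0, -384/7, …
h₀=f(r): pull back L_f along r ⇒ L₀.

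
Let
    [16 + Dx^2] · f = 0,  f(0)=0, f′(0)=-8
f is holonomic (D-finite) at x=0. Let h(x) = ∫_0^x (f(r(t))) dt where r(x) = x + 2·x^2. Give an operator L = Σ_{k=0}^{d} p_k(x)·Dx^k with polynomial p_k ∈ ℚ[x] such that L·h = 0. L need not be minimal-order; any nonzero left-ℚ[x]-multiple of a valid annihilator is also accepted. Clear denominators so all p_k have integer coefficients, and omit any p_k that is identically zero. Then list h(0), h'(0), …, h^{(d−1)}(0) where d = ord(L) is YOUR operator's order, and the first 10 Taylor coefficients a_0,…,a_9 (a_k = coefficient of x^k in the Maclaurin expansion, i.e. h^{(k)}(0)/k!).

L = (16 + 192·x + 768·x^2 + 1024·x^3)·Dx - 4·Dx^2 + (1 + 4·x)·Dx^3  (order 3).
h: a_k = 0, 0, -4, -16/3, 16/3, 128/5, 1792/45, 0, -26624/315, -57344/405, …
ICs: h(0) = 0, h′(0) = 0, h′′(0) = -8.

f: a_k = 0, -8, 0, 64/3, 0, -256/15, 0, 2048/315, 0, -4096/2835, …
L₀ from L_f via x↦r, Dx↦r'^{-1}Dx.
Integrate: L := L₀·Dx.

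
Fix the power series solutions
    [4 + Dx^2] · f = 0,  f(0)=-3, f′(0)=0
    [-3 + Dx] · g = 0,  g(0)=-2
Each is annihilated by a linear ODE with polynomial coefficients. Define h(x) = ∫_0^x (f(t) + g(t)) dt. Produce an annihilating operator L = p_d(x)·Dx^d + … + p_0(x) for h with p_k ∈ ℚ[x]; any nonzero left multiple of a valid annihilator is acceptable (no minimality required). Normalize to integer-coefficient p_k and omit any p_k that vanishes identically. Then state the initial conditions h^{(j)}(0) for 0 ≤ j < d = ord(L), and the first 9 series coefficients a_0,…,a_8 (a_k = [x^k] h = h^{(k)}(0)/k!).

f: a_k = -3, 0, 6, 0, -2, 0, 4/15, 0, -2/105, …
g: a_k = -2, -6, -9, -9, -27/4, -81/20, -81/40, -243/280, -729/2240, …
h₀=f+g: left-lcm gives L₀, ord ≤ 3.
h=∫h₀ ⇒ L = L₀·Dx.
L = -12·Dx + 4·Dx^2 - 3·Dx^3 + Dx^4  (order 4).
h: a_k = 0, -5, -3, -1, -9/4, -7/4, -27/40, -211/840, -243/2240, …
ICs: h(0) = 0, h′(0) = -5, h′′(0) = -6, h′′′(0) = -6.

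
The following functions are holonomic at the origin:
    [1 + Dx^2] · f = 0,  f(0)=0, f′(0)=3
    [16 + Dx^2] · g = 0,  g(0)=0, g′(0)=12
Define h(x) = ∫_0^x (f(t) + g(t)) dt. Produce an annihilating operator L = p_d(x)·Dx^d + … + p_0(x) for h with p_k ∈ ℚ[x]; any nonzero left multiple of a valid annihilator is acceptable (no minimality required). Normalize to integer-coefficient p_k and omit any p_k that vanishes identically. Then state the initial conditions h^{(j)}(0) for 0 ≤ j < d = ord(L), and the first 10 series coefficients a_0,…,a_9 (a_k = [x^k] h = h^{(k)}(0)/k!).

f: a_k = 0, 3, 0, -1/2, 0, 1/40, 0, -1/1680, 0, 1/120960, …
g: a_k = 0, 12, 0, -32, 0, 128/5, 0, -1024/105, 0, 2048/945, …
L₀ := lclm(L_f,L_g); ord L₀ ≤ 2+2.
Integrate: L := L₀·Dx.
L = 16·Dx + 17·Dx^3 + Dx^5  (order 5).
h: a_k = 0, 0, 15/2, 0, -65/8, 0, 205/48, 0, -3277/2688, 0, …
ICs: h(0) = 0, h′(0) = 0, h′′(0) = 15, h′′′(0) = 0, h′′′′(0) = -195.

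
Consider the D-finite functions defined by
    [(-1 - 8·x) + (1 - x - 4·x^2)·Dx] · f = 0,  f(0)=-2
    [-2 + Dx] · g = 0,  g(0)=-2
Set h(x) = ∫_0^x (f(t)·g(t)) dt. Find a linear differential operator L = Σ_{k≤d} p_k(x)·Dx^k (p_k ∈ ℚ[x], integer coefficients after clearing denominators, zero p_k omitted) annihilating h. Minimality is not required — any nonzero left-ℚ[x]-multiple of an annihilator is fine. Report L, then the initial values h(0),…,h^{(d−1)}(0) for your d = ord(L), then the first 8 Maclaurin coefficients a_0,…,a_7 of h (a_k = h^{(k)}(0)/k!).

L = (3 + 6·x - 8·x^2)·Dx + (-1 + x + 4·x^2)·Dx^2  (order 2).
h: a_k = 0, 4, 6, 12, 67/3, 236/5, 1486/15, 9892/45, …
ICs: h(0) = 0, h′(0) = 4.

f: a_k = -2, -2, -10, -18, -58, -130, -362, -882, …
g: a_k = -2, -4, -4, -8/3, -4/3, -8/15, -8/45, -16/315, …
L₀ := L_f ⊗_s L_g (sym. prod.), ord ≤ 1.
h=∫h₀ ⇒ L = L₀·Dx.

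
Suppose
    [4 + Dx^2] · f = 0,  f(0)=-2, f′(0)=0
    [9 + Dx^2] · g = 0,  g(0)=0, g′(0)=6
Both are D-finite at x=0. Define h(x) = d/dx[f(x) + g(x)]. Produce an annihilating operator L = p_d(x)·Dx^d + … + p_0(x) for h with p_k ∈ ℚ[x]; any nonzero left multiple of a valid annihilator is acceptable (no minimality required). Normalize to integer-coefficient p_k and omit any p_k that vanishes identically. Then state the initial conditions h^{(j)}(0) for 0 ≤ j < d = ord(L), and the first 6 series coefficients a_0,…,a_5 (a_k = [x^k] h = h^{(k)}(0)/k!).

L = 36 + 13·Dx^2 + Dx^4  (order 4).
h: a_k = 6, 8, -27, -16/3, 81/4, 16/15, …
ICs: h(0) = 6, h′(0) = 8, h′′(0) = -54, h′′′(0) = -32.

f: a_k = -2, 0, 4, 0, -4/3, 0, …
g: a_k = 0, 6, 0, -9, 0, 81/20, …
h₀=f+g: left-lcm gives L₀, ord ≤ 4.
Derive L from L₀ (diff closure).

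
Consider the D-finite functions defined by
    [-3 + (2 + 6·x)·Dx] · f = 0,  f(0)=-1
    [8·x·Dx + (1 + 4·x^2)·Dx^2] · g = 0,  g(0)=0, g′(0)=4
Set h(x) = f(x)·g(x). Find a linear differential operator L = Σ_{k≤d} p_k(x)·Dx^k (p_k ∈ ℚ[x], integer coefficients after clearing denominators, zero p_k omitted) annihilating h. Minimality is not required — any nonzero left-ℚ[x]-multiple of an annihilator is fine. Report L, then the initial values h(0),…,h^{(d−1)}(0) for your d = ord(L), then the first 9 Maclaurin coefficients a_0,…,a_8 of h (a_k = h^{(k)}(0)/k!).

f: a_k = -1, -3/2, 9/8, -27/16, 405/128, -1701/256, 15309/1024, -72171/2048, 2814669/32768, …
g: a_k = 0, 4, 0, -16/3, 0, 64/5, 0, -256/7, 0, …
h₀=f·g: eliminate ⇒ L₀, order ≤ 1·2.
L = (27 - 48·x - 36·x^2) + (-12 - 4·x + 144·x^2 + 144·x^3)·Dx + (4 + 24·x + 52·x^2 + 96·x^3 + 144·x^4)·Dx^2  (order 2).
h: a_k = 0, -4, -6, 59/6, 5/4, -983/160, -11769/320, 841319/8960, -1294977/17920, …
ICs: h(0) = 0, h′(0) = -4.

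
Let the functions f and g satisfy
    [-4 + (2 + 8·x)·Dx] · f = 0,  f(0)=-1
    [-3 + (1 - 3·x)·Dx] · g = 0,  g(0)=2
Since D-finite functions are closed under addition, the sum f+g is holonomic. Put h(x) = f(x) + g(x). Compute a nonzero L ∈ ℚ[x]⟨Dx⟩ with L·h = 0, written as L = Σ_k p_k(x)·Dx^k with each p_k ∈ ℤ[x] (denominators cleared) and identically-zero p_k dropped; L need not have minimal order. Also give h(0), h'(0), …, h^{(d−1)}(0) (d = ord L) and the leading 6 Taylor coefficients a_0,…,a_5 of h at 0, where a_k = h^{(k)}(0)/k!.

f: a_k = -1, -2, 2, -4, 10, -28, …
g: a_k = 2, 6, 18, 54, 162, 486, …
f+g: L₀ = lclm(L_f,L_g), ord ≤ 1+1.
L = (48 + 108·x) + (-22 - 120·x - 324·x^2)·Dx + (1 + 19·x + 6·x^2 - 216·x^3)·Dx^2  (order 2).
h: a_k = 1, 4, 20, 50, 172, 458, …
ICs: h(0) = 1, h′(0) = 4.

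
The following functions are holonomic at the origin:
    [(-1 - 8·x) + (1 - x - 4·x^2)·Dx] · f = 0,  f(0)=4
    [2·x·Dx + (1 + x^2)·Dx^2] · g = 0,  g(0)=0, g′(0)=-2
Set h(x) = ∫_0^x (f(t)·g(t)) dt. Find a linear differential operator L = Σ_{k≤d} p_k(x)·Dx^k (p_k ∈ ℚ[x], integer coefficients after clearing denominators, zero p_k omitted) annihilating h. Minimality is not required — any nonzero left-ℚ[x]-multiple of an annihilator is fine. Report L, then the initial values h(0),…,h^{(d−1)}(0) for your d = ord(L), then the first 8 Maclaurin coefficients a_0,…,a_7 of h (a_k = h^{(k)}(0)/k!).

f: a_k = 4, 4, 20, 36, 116, 260, 724, 1764, …
g: a_k = 0, -2, 0, 2/3, 0, -2/5, 0, 2/7, …
L₀ := L_f ⊗_s L_g (sym. prod.), ord ≤ 2.
∫: right-multiply L₀ by Dx.
L = (8 + 2·x + 24·x^2)·Dx + (2 + 14·x + 4·x^2 + 24·x^3)·Dx^2 + (-1 + x + 3·x^2 + x^3 + 4·x^4)·Dx^3  (order 3).
h: a_k = 0, 0, -4, -8/3, -28/3, -208/15, -1652/45, -2488/35, …
ICs: h(0) = 0, h′(0) = 0, h′′(0) = -8.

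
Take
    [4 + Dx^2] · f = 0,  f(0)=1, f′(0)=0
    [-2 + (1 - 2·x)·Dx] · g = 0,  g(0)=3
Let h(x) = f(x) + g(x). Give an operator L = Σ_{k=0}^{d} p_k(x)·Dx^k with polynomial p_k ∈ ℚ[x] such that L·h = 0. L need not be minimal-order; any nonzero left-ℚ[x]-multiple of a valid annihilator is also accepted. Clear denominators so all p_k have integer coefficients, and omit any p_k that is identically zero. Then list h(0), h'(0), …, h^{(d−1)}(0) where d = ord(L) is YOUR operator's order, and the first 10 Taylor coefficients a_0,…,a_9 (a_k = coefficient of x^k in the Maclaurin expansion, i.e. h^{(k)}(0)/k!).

f: a_k = 1, 0, -2, 0, 2/3, 0, -4/45, 0, 2/315, 0, …
g: a_k = 3, 6, 12, 24, 48, 96, 192, 384, 768, 1536, …
L₀ := lclm(L_f,L_g); ord L₀ ≤ 2+1.
L = (-56 + 32·x - 32·x^2) + (12 - 40·x + 48·x^2 - 32·x^3)·Dx + (-14 + 8·x - 8·x^2)·Dx^2 + (3 - 10·x + 12·x^2 - 8·x^3)·Dx^3  (order 3).
h: a_k = 4, 6, 10, 24, 146/3, 96, 8636/45, 384, 241922/315, 1536, …
ICs: h(0) = 4, h′(0) = 6, h′′(0) = 20.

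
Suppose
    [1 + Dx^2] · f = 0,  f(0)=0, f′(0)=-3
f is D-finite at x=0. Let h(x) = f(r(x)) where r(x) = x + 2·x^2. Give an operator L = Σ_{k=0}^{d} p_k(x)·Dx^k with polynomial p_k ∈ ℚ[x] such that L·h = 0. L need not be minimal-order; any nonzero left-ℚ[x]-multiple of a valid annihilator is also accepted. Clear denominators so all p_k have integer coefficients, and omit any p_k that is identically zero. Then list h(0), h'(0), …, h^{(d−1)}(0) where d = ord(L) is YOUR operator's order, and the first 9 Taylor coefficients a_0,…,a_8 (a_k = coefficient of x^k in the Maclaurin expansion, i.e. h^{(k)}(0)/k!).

L = (1 + 12·x + 48·x^2 + 64·x^3) - 4·Dx + (1 + 4·x)·Dx^2  (order 2).
h: a_k = 0, -3, -6, 1/2, 3, 239/40, 15/4, -1679/1680, -239/120, …
ICs: h(0) = 0, h′(0) = -3.

f: a_k = 0, -3, 0, 1/2, 0, -1/40, 0, 1/1680, 0, …
L₀ from L_f via x↦r, Dx↦r'^{-1}Dx.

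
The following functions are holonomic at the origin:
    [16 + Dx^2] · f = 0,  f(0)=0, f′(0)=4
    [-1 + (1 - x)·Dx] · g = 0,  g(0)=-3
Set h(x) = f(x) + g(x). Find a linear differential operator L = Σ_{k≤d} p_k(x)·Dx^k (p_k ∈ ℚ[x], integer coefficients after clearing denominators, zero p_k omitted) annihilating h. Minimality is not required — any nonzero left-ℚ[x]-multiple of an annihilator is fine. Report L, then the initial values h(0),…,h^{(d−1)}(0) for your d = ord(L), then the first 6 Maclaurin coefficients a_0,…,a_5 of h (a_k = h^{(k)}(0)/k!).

L = (-176 + 256·x - 128·x^2) + (144 - 400·x + 384·x^2 - 128·x^3)·Dx + (-11 + 16·x - 8·x^2)·Dx^2 + (9 - 25·x + 24·x^2 - 8·x^3)·Dx^3  (order 3).
h: a_k = -3, 1, -3, -41/3, -3, 83/15, …
ICs: h(0) = -3, h′(0) = 1, h′′(0) = -6.

f: a_k = 0, 4, 0, -32/3, 0, 128/15, …
g: a_k = -3, -3, -3, -3, -3, -3, …
L₀ := lclm(L_f,L_g); ord L₀ ≤ 2+1.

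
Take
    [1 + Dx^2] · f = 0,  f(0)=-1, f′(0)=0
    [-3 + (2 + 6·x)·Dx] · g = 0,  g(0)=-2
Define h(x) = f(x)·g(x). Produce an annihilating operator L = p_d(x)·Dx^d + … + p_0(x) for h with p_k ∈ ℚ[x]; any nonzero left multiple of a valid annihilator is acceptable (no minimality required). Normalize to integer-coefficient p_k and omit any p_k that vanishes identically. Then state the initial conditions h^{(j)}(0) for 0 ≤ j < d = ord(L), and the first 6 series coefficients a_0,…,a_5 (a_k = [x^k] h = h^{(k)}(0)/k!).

L = (31 + 24·x + 36·x^2) + (-12 - 36·x)·Dx + (4 + 24·x + 36·x^2)·Dx^2  (order 2).
h: a_k = 2, 3, -13/4, 15/8, -983/192, 1501/128, …
ICs: h(0) = 2, h′(0) = 3.

f: a_k = -1, 0, 1/2, 0, -1/24, 0, …
g: a_k = -2, -3, 9/4, -27/8, 405/64, -1701/128, …
L₀ := L_f ⊗_s L_g (sym. prod.), ord ≤ 2.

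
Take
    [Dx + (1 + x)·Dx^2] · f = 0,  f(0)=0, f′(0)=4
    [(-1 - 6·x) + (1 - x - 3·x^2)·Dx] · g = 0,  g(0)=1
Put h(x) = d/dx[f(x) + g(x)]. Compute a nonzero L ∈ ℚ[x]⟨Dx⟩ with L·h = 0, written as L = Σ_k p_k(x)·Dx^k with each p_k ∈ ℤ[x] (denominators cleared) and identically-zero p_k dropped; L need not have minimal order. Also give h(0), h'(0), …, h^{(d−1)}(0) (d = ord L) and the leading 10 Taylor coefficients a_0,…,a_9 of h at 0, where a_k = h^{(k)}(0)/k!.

f: a_k = 0, 4, -2, 4/3, -1, 4/5, -2/3, 4/7, -1/2, 4/9, …
g: a_k = 1, 1, 4, 7, 19, 40, 97, 217, 508, 1159, …
h₀=f+g: left-lcm gives L₀, ord ≤ 3.
Derive L from L₀ (diff closure).
L = (-58 - 350·x - 636·x^2 - 756·x^3 - 324·x^4) + (-40 - 364·x - 976·x^2 - 1632·x^3 - 1530·x^4 - 540·x^5)·Dx + (9 + 31·x + 27·x^2 - 115·x^3 - 345·x^4 - 333·x^5 - 108·x^6)·Dx^2  (order 2).
h: a_k = 5, 4, 25, 72, 204, 578, 1523, 4060, 10435, 26826, …
ICs: h(0) = 5, h′(0) = 4.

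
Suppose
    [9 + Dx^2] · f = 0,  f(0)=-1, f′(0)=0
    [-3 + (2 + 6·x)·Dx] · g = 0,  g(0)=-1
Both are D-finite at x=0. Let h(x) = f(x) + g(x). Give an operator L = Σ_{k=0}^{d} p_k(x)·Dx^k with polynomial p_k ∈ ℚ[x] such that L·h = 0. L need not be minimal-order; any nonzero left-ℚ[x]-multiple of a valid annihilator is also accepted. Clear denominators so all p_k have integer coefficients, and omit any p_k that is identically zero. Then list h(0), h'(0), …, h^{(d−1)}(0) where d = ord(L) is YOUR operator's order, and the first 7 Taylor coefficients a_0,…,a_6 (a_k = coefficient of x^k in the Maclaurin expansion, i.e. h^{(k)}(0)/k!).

L = (-63 - 216·x - 324·x^2) + (18 + 198·x + 648·x^2 + 648·x^3)·Dx + (-7 - 24·x - 36·x^2)·Dx^2 + (2 + 22·x + 72·x^2 + 72·x^3)·Dx^3  (order 3).
h: a_k = -2, -3/2, 45/8, -27/16, -27/128, -1701/256, 81729/5120, …
ICs: h(0) = -2, h′(0) = -3/2, h′′(0) = 45/4.

f: a_k = -1, 0, 9/2, 0, -27/8, 0, 81/80, …
g: a_k = -1, -3/2, 9/8, -27/16, 405/128, -1701/256, 15309/1024, …
Weyl lclm of L_f,L_g ⇒ L₀ (ord ≤ 3).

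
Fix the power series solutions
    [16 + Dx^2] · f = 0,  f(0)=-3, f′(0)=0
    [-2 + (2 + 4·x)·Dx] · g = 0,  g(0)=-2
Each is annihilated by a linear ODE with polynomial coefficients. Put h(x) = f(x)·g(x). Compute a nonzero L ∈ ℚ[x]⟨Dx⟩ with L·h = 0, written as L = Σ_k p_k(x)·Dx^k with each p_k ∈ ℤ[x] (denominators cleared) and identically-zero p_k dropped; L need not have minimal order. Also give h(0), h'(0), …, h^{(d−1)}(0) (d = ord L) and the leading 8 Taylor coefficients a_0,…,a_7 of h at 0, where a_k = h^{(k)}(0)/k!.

f: a_k = -3, 0, 24, 0, -32, 0, 256/15, 0, …
g: a_k = -2, -2, 1, -1, 5/4, -7/4, 21/8, -33/8, …
h₀=f·g: eliminate ⇒ L₀, order ≤ 2·1.
L = (19 + 64·x + 64·x^2) + (-2 - 4·x)·Dx + (1 + 4·x + 4·x^2)·Dx^2  (order 2).
h: a_k = 6, 6, -51, -45, 337/4, 181/4, -5281/120, -3811/120, …
ICs: h(0) = 6, h′(0) = 6.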